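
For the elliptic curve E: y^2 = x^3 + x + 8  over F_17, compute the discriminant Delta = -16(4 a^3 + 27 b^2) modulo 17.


4 a^3 + 27 b^2 = 4*1^3 + 27*8^2 = 4 + 1728 = 1732
Delta = -16 * (1732) = -27712
Delta mod 17 = 15

Delta = 15 (mod 17)


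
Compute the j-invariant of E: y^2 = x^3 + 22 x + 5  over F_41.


Delta = -16(4 a^3 + 27 b^2) mod 41 = 13
-1728 * (4 a)^3 = -1728 * (4*22)^3 mod 41 = 16
j = 16 * 13^(-1) mod 41 = 17

j = 17 (mod 41)


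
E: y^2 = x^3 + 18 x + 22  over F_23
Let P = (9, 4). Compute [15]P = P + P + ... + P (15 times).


k = 15 = 1111_2 (binary, LSB first: 1111)
Double-and-add from P = (9, 4):
  bit 0 = 1: acc = O + (9, 4) = (9, 4)
  bit 1 = 1: acc = (9, 4) + (6, 22) = (21, 22)
  bit 2 = 1: acc = (21, 22) + (1, 8) = (10, 11)
  bit 3 = 1: acc = (10, 11) + (7, 10) = (1, 15)

15P = (1, 15)


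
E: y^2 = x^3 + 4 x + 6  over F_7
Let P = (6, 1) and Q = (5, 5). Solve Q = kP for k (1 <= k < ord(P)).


Enumerate multiples of P until we hit Q = (5, 5):
  1P = (6, 1)
  2P = (2, 6)
  3P = (1, 5)
  4P = (4, 3)
  5P = (5, 5)
Match found at i = 5.

k = 5


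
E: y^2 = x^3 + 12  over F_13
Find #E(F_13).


For each x in F_13, count y with y^2 = x^3 + 0 x + 12 mod 13:
  x = 0: RHS = 12, y in [5, 8]  -> 2 point(s)
  x = 1: RHS = 0, y in [0]  -> 1 point(s)
  x = 3: RHS = 0, y in [0]  -> 1 point(s)
  x = 7: RHS = 4, y in [2, 11]  -> 2 point(s)
  x = 8: RHS = 4, y in [2, 11]  -> 2 point(s)
  x = 9: RHS = 0, y in [0]  -> 1 point(s)
  x = 11: RHS = 4, y in [2, 11]  -> 2 point(s)
Affine points: 11. Add the point at infinity: total = 12.

#E(F_13) = 12


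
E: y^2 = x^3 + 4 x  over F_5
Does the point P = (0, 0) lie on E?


Check whether y^2 = x^3 + 4 x + 0 (mod 5) for (x, y) = (0, 0).
LHS: y^2 = 0^2 mod 5 = 0
RHS: x^3 + 4 x + 0 = 0^3 + 4*0 + 0 mod 5 = 0
LHS = RHS

Yes, on the curve


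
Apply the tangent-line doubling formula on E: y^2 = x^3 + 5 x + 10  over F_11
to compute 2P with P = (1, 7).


Doubling: s = (3 x1^2 + a) / (2 y1)
s = (3*1^2 + 5) / (2*7) mod 11 = 10
x3 = s^2 - 2 x1 mod 11 = 10^2 - 2*1 = 10
y3 = s (x1 - x3) - y1 mod 11 = 10 * (1 - 10) - 7 = 2

2P = (10, 2)


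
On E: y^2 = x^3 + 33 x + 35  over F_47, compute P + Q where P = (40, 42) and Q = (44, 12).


P != Q, so use the chord formula.
s = (y2 - y1) / (x2 - x1) = (17) / (4) mod 47 = 16
x3 = s^2 - x1 - x2 mod 47 = 16^2 - 40 - 44 = 31
y3 = s (x1 - x3) - y1 mod 47 = 16 * (40 - 31) - 42 = 8

P + Q = (31, 8)


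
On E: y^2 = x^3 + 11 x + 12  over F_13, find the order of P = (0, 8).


Compute successive multiples of P until we hit O:
  1P = (0, 8)
  2P = (12, 0)
  3P = (0, 5)
  4P = O

ord(P) = 4


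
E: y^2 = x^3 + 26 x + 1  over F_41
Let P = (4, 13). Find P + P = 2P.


Doubling: s = (3 x1^2 + a) / (2 y1)
s = (3*4^2 + 26) / (2*13) mod 41 = 6
x3 = s^2 - 2 x1 mod 41 = 6^2 - 2*4 = 28
y3 = s (x1 - x3) - y1 mod 41 = 6 * (4 - 28) - 13 = 7

2P = (28, 7)


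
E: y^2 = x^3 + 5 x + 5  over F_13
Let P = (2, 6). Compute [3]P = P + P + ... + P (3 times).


k = 3 = 11_2 (binary, LSB first: 11)
Double-and-add from P = (2, 6):
  bit 0 = 1: acc = O + (2, 6) = (2, 6)
  bit 1 = 1: acc = (2, 6) + (12, 8) = (11, 0)

3P = (11, 0)


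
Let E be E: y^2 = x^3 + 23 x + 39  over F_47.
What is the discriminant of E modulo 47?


4 a^3 + 27 b^2 = 4*23^3 + 27*39^2 = 48668 + 41067 = 89735
Delta = -16 * (89735) = -1435760
Delta mod 47 = 43

Delta = 43 (mod 47)


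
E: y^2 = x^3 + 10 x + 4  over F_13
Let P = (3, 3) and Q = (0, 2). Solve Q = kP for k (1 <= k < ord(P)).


Enumerate multiples of P until we hit Q = (0, 2):
  1P = (3, 3)
  2P = (10, 8)
  3P = (9, 2)
  4P = (5, 6)
  5P = (4, 2)
  6P = (7, 1)
  7P = (0, 2)
Match found at i = 7.

k = 7


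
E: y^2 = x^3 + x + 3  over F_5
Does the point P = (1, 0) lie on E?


Check whether y^2 = x^3 + 1 x + 3 (mod 5) for (x, y) = (1, 0).
LHS: y^2 = 0^2 mod 5 = 0
RHS: x^3 + 1 x + 3 = 1^3 + 1*1 + 3 mod 5 = 0
LHS = RHS

Yes, on the curve


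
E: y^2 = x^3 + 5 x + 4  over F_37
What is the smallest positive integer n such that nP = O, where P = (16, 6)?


Compute successive multiples of P until we hit O:
  1P = (16, 6)
  2P = (1, 26)
  3P = (30, 25)
  4P = (7, 30)
  5P = (17, 9)
  6P = (13, 3)
  7P = (9, 1)
  8P = (11, 24)
  ... (continuing to 41P)
  41P = O

ord(P) = 41


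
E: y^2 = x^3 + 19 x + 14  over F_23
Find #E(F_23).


For each x in F_23, count y with y^2 = x^3 + 19 x + 14 mod 23:
  x = 3: RHS = 6, y in [11, 12]  -> 2 point(s)
  x = 4: RHS = 16, y in [4, 19]  -> 2 point(s)
  x = 5: RHS = 4, y in [2, 21]  -> 2 point(s)
  x = 10: RHS = 8, y in [10, 13]  -> 2 point(s)
  x = 11: RHS = 13, y in [6, 17]  -> 2 point(s)
  x = 17: RHS = 6, y in [11, 12]  -> 2 point(s)
  x = 18: RHS = 1, y in [1, 22]  -> 2 point(s)
  x = 19: RHS = 12, y in [9, 14]  -> 2 point(s)
Affine points: 16. Add the point at infinity: total = 17.

#E(F_23) = 17


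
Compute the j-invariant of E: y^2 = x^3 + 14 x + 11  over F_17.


Delta = -16(4 a^3 + 27 b^2) mod 17 = 14
-1728 * (4 a)^3 = -1728 * (4*14)^3 mod 17 = 2
j = 2 * 14^(-1) mod 17 = 5

j = 5 (mod 17)


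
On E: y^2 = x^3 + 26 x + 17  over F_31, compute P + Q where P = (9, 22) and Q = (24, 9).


P != Q, so use the chord formula.
s = (y2 - y1) / (x2 - x1) = (18) / (15) mod 31 = 26
x3 = s^2 - x1 - x2 mod 31 = 26^2 - 9 - 24 = 23
y3 = s (x1 - x3) - y1 mod 31 = 26 * (9 - 23) - 22 = 17

P + Q = (23, 17)


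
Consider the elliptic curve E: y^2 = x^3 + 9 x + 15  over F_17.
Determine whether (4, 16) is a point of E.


Check whether y^2 = x^3 + 9 x + 15 (mod 17) for (x, y) = (4, 16).
LHS: y^2 = 16^2 mod 17 = 1
RHS: x^3 + 9 x + 15 = 4^3 + 9*4 + 15 mod 17 = 13
LHS != RHS

No, not on the curve


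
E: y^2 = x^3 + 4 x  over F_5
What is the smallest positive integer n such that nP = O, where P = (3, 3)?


Compute successive multiples of P until we hit O:
  1P = (3, 3)
  2P = (0, 0)
  3P = (3, 2)
  4P = O

ord(P) = 4


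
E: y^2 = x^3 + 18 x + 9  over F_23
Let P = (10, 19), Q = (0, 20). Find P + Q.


P != Q, so use the chord formula.
s = (y2 - y1) / (x2 - x1) = (1) / (13) mod 23 = 16
x3 = s^2 - x1 - x2 mod 23 = 16^2 - 10 - 0 = 16
y3 = s (x1 - x3) - y1 mod 23 = 16 * (10 - 16) - 19 = 0

P + Q = (16, 0)


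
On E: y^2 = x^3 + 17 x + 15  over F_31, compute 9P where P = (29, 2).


k = 9 = 1001_2 (binary, LSB first: 1001)
Double-and-add from P = (29, 2):
  bit 0 = 1: acc = O + (29, 2) = (29, 2)
  bit 1 = 0: acc unchanged = (29, 2)
  bit 2 = 0: acc unchanged = (29, 2)
  bit 3 = 1: acc = (29, 2) + (11, 13) = (24, 7)

9P = (24, 7)


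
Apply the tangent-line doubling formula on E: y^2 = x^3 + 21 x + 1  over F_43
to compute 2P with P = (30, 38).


Doubling: s = (3 x1^2 + a) / (2 y1)
s = (3*30^2 + 21) / (2*38) mod 43 = 16
x3 = s^2 - 2 x1 mod 43 = 16^2 - 2*30 = 24
y3 = s (x1 - x3) - y1 mod 43 = 16 * (30 - 24) - 38 = 15

2P = (24, 15)


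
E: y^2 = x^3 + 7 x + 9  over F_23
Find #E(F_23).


For each x in F_23, count y with y^2 = x^3 + 7 x + 9 mod 23:
  x = 0: RHS = 9, y in [3, 20]  -> 2 point(s)
  x = 2: RHS = 8, y in [10, 13]  -> 2 point(s)
  x = 4: RHS = 9, y in [3, 20]  -> 2 point(s)
  x = 5: RHS = 8, y in [10, 13]  -> 2 point(s)
  x = 8: RHS = 2, y in [5, 18]  -> 2 point(s)
  x = 12: RHS = 4, y in [2, 21]  -> 2 point(s)
  x = 15: RHS = 16, y in [4, 19]  -> 2 point(s)
  x = 16: RHS = 8, y in [10, 13]  -> 2 point(s)
  x = 17: RHS = 4, y in [2, 21]  -> 2 point(s)
  x = 19: RHS = 9, y in [3, 20]  -> 2 point(s)
  x = 22: RHS = 1, y in [1, 22]  -> 2 point(s)
Affine points: 22. Add the point at infinity: total = 23.

#E(F_23) = 23


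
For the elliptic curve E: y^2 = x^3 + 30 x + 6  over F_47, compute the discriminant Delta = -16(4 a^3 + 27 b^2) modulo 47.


4 a^3 + 27 b^2 = 4*30^3 + 27*6^2 = 108000 + 972 = 108972
Delta = -16 * (108972) = -1743552
Delta mod 47 = 7

Delta = 7 (mod 47)


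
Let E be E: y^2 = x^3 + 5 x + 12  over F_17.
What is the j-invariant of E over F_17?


Delta = -16(4 a^3 + 27 b^2) mod 17 = 2
-1728 * (4 a)^3 = -1728 * (4*5)^3 mod 17 = 9
j = 9 * 2^(-1) mod 17 = 13

j = 13 (mod 17)


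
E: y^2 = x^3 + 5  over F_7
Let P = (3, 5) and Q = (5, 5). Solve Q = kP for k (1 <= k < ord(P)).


Enumerate multiples of P until we hit Q = (5, 5):
  1P = (3, 5)
  2P = (5, 5)
Match found at i = 2.

k = 2


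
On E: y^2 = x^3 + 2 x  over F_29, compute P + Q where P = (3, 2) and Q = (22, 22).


P != Q, so use the chord formula.
s = (y2 - y1) / (x2 - x1) = (20) / (19) mod 29 = 27
x3 = s^2 - x1 - x2 mod 29 = 27^2 - 3 - 22 = 8
y3 = s (x1 - x3) - y1 mod 29 = 27 * (3 - 8) - 2 = 8

P + Q = (8, 8)


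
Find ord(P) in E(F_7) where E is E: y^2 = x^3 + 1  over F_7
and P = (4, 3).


Compute successive multiples of P until we hit O:
  1P = (4, 3)
  2P = (0, 1)
  3P = (5, 0)
  4P = (0, 6)
  5P = (4, 4)
  6P = O

ord(P) = 6


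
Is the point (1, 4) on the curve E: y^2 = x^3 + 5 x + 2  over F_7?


Check whether y^2 = x^3 + 5 x + 2 (mod 7) for (x, y) = (1, 4).
LHS: y^2 = 4^2 mod 7 = 2
RHS: x^3 + 5 x + 2 = 1^3 + 5*1 + 2 mod 7 = 1
LHS != RHS

No, not on the curve


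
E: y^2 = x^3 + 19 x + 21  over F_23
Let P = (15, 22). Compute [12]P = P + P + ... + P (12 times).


k = 12 = 1100_2 (binary, LSB first: 0011)
Double-and-add from P = (15, 22):
  bit 0 = 0: acc unchanged = O
  bit 1 = 0: acc unchanged = O
  bit 2 = 1: acc = O + (6, 12) = (6, 12)
  bit 3 = 1: acc = (6, 12) + (17, 17) = (8, 8)

12P = (8, 8)


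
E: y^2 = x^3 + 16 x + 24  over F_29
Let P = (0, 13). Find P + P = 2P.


Doubling: s = (3 x1^2 + a) / (2 y1)
s = (3*0^2 + 16) / (2*13) mod 29 = 14
x3 = s^2 - 2 x1 mod 29 = 14^2 - 2*0 = 22
y3 = s (x1 - x3) - y1 mod 29 = 14 * (0 - 22) - 13 = 27

2P = (22, 27)


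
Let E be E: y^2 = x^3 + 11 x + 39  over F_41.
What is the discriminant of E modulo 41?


4 a^3 + 27 b^2 = 4*11^3 + 27*39^2 = 5324 + 41067 = 46391
Delta = -16 * (46391) = -742256
Delta mod 41 = 8

Delta = 8 (mod 41)


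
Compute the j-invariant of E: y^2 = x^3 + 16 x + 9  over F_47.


Delta = -16(4 a^3 + 27 b^2) mod 47 = 45
-1728 * (4 a)^3 = -1728 * (4*16)^3 mod 47 = 40
j = 40 * 45^(-1) mod 47 = 27

j = 27 (mod 47)


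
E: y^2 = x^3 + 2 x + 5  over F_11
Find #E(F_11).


For each x in F_11, count y with y^2 = x^3 + 2 x + 5 mod 11:
  x = 0: RHS = 5, y in [4, 7]  -> 2 point(s)
  x = 3: RHS = 5, y in [4, 7]  -> 2 point(s)
  x = 4: RHS = 0, y in [0]  -> 1 point(s)
  x = 8: RHS = 5, y in [4, 7]  -> 2 point(s)
  x = 9: RHS = 4, y in [2, 9]  -> 2 point(s)
Affine points: 9. Add the point at infinity: total = 10.

#E(F_11) = 10


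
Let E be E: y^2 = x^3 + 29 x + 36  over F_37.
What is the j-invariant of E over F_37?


Delta = -16(4 a^3 + 27 b^2) mod 37 = 35
-1728 * (4 a)^3 = -1728 * (4*29)^3 mod 37 = 6
j = 6 * 35^(-1) mod 37 = 34

j = 34 (mod 37)


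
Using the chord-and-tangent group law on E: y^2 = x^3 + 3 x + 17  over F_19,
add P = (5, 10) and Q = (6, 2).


P != Q, so use the chord formula.
s = (y2 - y1) / (x2 - x1) = (11) / (1) mod 19 = 11
x3 = s^2 - x1 - x2 mod 19 = 11^2 - 5 - 6 = 15
y3 = s (x1 - x3) - y1 mod 19 = 11 * (5 - 15) - 10 = 13

P + Q = (15, 13)


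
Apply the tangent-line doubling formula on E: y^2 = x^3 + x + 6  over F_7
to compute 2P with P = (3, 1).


Doubling: s = (3 x1^2 + a) / (2 y1)
s = (3*3^2 + 1) / (2*1) mod 7 = 0
x3 = s^2 - 2 x1 mod 7 = 0^2 - 2*3 = 1
y3 = s (x1 - x3) - y1 mod 7 = 0 * (3 - 1) - 1 = 6

2P = (1, 6)


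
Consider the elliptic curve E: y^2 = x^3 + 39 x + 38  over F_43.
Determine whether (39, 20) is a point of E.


Check whether y^2 = x^3 + 39 x + 38 (mod 43) for (x, y) = (39, 20).
LHS: y^2 = 20^2 mod 43 = 13
RHS: x^3 + 39 x + 38 = 39^3 + 39*39 + 38 mod 43 = 33
LHS != RHS

No, not on the curve


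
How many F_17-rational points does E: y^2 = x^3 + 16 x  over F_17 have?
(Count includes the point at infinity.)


For each x in F_17, count y with y^2 = x^3 + 16 x + 0 mod 17:
  x = 0: RHS = 0, y in [0]  -> 1 point(s)
  x = 1: RHS = 0, y in [0]  -> 1 point(s)
  x = 4: RHS = 9, y in [3, 14]  -> 2 point(s)
  x = 5: RHS = 1, y in [1, 16]  -> 2 point(s)
  x = 7: RHS = 13, y in [8, 9]  -> 2 point(s)
  x = 10: RHS = 4, y in [2, 15]  -> 2 point(s)
  x = 12: RHS = 16, y in [4, 13]  -> 2 point(s)
  x = 13: RHS = 8, y in [5, 12]  -> 2 point(s)
  x = 16: RHS = 0, y in [0]  -> 1 point(s)
Affine points: 15. Add the point at infinity: total = 16.

#E(F_17) = 16


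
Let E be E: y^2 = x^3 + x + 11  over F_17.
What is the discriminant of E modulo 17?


4 a^3 + 27 b^2 = 4*1^3 + 27*11^2 = 4 + 3267 = 3271
Delta = -16 * (3271) = -52336
Delta mod 17 = 7

Delta = 7 (mod 17)


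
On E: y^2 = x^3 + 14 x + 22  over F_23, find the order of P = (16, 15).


Compute successive multiples of P until we hit O:
  1P = (16, 15)
  2P = (14, 8)
  3P = (11, 14)
  4P = (8, 5)
  5P = (2, 14)
  6P = (7, 7)
  7P = (13, 3)
  8P = (10, 9)
  ... (continuing to 26P)
  26P = O

ord(P) = 26


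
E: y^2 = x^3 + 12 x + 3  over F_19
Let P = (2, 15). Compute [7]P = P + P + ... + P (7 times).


k = 7 = 111_2 (binary, LSB first: 111)
Double-and-add from P = (2, 15):
  bit 0 = 1: acc = O + (2, 15) = (2, 15)
  bit 1 = 1: acc = (2, 15) + (5, 13) = (4, 18)
  bit 2 = 1: acc = (4, 18) + (1, 15) = (15, 9)

7P = (15, 9)


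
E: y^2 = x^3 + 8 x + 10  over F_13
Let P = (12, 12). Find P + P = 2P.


Doubling: s = (3 x1^2 + a) / (2 y1)
s = (3*12^2 + 8) / (2*12) mod 13 = 1
x3 = s^2 - 2 x1 mod 13 = 1^2 - 2*12 = 3
y3 = s (x1 - x3) - y1 mod 13 = 1 * (12 - 3) - 12 = 10

2P = (3, 10)


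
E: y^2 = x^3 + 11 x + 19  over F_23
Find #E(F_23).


For each x in F_23, count y with y^2 = x^3 + 11 x + 19 mod 23:
  x = 1: RHS = 8, y in [10, 13]  -> 2 point(s)
  x = 2: RHS = 3, y in [7, 16]  -> 2 point(s)
  x = 4: RHS = 12, y in [9, 14]  -> 2 point(s)
  x = 6: RHS = 2, y in [5, 18]  -> 2 point(s)
  x = 7: RHS = 2, y in [5, 18]  -> 2 point(s)
  x = 10: RHS = 2, y in [5, 18]  -> 2 point(s)
  x = 12: RHS = 16, y in [4, 19]  -> 2 point(s)
  x = 13: RHS = 13, y in [6, 17]  -> 2 point(s)
  x = 16: RHS = 13, y in [6, 17]  -> 2 point(s)
  x = 17: RHS = 13, y in [6, 17]  -> 2 point(s)
  x = 18: RHS = 0, y in [0]  -> 1 point(s)
  x = 19: RHS = 3, y in [7, 16]  -> 2 point(s)
  x = 21: RHS = 12, y in [9, 14]  -> 2 point(s)
Affine points: 25. Add the point at infinity: total = 26.

#E(F_23) = 26


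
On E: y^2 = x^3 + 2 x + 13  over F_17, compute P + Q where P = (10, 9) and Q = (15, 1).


P != Q, so use the chord formula.
s = (y2 - y1) / (x2 - x1) = (9) / (5) mod 17 = 12
x3 = s^2 - x1 - x2 mod 17 = 12^2 - 10 - 15 = 0
y3 = s (x1 - x3) - y1 mod 17 = 12 * (10 - 0) - 9 = 9

P + Q = (0, 9)


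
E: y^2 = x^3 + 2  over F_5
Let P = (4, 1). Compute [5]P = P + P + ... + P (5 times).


k = 5 = 101_2 (binary, LSB first: 101)
Double-and-add from P = (4, 1):
  bit 0 = 1: acc = O + (4, 1) = (4, 1)
  bit 1 = 0: acc unchanged = (4, 1)
  bit 2 = 1: acc = (4, 1) + (3, 2) = (4, 4)

5P = (4, 4)


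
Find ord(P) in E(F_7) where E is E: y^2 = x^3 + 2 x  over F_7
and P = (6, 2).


Compute successive multiples of P until we hit O:
  1P = (6, 2)
  2P = (4, 4)
  3P = (5, 4)
  4P = (0, 0)
  5P = (5, 3)
  6P = (4, 3)
  7P = (6, 5)
  8P = O

ord(P) = 8


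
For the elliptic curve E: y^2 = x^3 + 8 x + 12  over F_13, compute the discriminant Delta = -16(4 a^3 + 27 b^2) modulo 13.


4 a^3 + 27 b^2 = 4*8^3 + 27*12^2 = 2048 + 3888 = 5936
Delta = -16 * (5936) = -94976
Delta mod 13 = 2

Delta = 2 (mod 13)


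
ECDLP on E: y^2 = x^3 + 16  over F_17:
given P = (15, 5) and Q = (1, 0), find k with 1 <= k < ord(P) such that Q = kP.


Enumerate multiples of P until we hit Q = (1, 0):
  1P = (15, 5)
  2P = (0, 13)
  3P = (1, 0)
Match found at i = 3.

k = 3


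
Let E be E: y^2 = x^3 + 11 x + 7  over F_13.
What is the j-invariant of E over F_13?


Delta = -16(4 a^3 + 27 b^2) mod 13 = 1
-1728 * (4 a)^3 = -1728 * (4*11)^3 mod 13 = 8
j = 8 * 1^(-1) mod 13 = 8

j = 8 (mod 13)


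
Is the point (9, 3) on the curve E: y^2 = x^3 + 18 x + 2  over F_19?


Check whether y^2 = x^3 + 18 x + 2 (mod 19) for (x, y) = (9, 3).
LHS: y^2 = 3^2 mod 19 = 9
RHS: x^3 + 18 x + 2 = 9^3 + 18*9 + 2 mod 19 = 0
LHS != RHS

No, not on the curve


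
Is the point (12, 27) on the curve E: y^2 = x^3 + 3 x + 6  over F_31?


Check whether y^2 = x^3 + 3 x + 6 (mod 31) for (x, y) = (12, 27).
LHS: y^2 = 27^2 mod 31 = 16
RHS: x^3 + 3 x + 6 = 12^3 + 3*12 + 6 mod 31 = 3
LHS != RHS

No, not on the curve


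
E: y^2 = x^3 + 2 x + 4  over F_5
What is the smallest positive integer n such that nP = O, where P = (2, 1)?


Compute successive multiples of P until we hit O:
  1P = (2, 1)
  2P = (0, 3)
  3P = (4, 1)
  4P = (4, 4)
  5P = (0, 2)
  6P = (2, 4)
  7P = O

ord(P) = 7


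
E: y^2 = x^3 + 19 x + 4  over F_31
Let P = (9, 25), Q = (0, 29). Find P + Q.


P != Q, so use the chord formula.
s = (y2 - y1) / (x2 - x1) = (4) / (22) mod 31 = 3
x3 = s^2 - x1 - x2 mod 31 = 3^2 - 9 - 0 = 0
y3 = s (x1 - x3) - y1 mod 31 = 3 * (9 - 0) - 25 = 2

P + Q = (0, 2)


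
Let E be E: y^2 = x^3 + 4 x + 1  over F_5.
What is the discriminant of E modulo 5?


4 a^3 + 27 b^2 = 4*4^3 + 27*1^2 = 256 + 27 = 283
Delta = -16 * (283) = -4528
Delta mod 5 = 2

Delta = 2 (mod 5)


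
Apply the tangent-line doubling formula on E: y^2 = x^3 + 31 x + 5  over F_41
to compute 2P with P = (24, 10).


Doubling: s = (3 x1^2 + a) / (2 y1)
s = (3*24^2 + 31) / (2*10) mod 41 = 8
x3 = s^2 - 2 x1 mod 41 = 8^2 - 2*24 = 16
y3 = s (x1 - x3) - y1 mod 41 = 8 * (24 - 16) - 10 = 13

2P = (16, 13)


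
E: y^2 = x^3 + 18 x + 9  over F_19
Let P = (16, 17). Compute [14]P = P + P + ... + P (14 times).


k = 14 = 1110_2 (binary, LSB first: 0111)
Double-and-add from P = (16, 17):
  bit 0 = 0: acc unchanged = O
  bit 1 = 1: acc = O + (15, 5) = (15, 5)
  bit 2 = 1: acc = (15, 5) + (9, 8) = (0, 16)
  bit 3 = 1: acc = (0, 16) + (8, 0) = (15, 14)

14P = (15, 14)


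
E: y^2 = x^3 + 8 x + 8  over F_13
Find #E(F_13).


For each x in F_13, count y with y^2 = x^3 + 8 x + 8 mod 13:
  x = 1: RHS = 4, y in [2, 11]  -> 2 point(s)
  x = 4: RHS = 0, y in [0]  -> 1 point(s)
  x = 5: RHS = 4, y in [2, 11]  -> 2 point(s)
  x = 6: RHS = 12, y in [5, 8]  -> 2 point(s)
  x = 7: RHS = 4, y in [2, 11]  -> 2 point(s)
  x = 8: RHS = 12, y in [5, 8]  -> 2 point(s)
  x = 9: RHS = 3, y in [4, 9]  -> 2 point(s)
  x = 10: RHS = 9, y in [3, 10]  -> 2 point(s)
  x = 11: RHS = 10, y in [6, 7]  -> 2 point(s)
  x = 12: RHS = 12, y in [5, 8]  -> 2 point(s)
Affine points: 19. Add the point at infinity: total = 20.

#E(F_13) = 20


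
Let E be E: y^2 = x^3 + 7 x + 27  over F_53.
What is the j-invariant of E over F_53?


Delta = -16(4 a^3 + 27 b^2) mod 53 = 41
-1728 * (4 a)^3 = -1728 * (4*7)^3 mod 53 = 51
j = 51 * 41^(-1) mod 53 = 9

j = 9 (mod 53)


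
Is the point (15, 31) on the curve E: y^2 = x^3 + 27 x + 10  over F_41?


Check whether y^2 = x^3 + 27 x + 10 (mod 41) for (x, y) = (15, 31).
LHS: y^2 = 31^2 mod 41 = 18
RHS: x^3 + 27 x + 10 = 15^3 + 27*15 + 10 mod 41 = 18
LHS = RHS

Yes, on the curve


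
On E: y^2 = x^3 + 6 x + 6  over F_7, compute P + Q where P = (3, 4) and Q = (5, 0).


P != Q, so use the chord formula.
s = (y2 - y1) / (x2 - x1) = (3) / (2) mod 7 = 5
x3 = s^2 - x1 - x2 mod 7 = 5^2 - 3 - 5 = 3
y3 = s (x1 - x3) - y1 mod 7 = 5 * (3 - 3) - 4 = 3

P + Q = (3, 3)


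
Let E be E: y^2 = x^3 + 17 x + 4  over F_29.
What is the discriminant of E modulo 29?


4 a^3 + 27 b^2 = 4*17^3 + 27*4^2 = 19652 + 432 = 20084
Delta = -16 * (20084) = -321344
Delta mod 29 = 5

Delta = 5 (mod 29)


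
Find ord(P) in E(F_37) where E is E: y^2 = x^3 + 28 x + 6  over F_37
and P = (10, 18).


Compute successive multiples of P until we hit O:
  1P = (10, 18)
  2P = (5, 7)
  3P = (15, 8)
  4P = (16, 31)
  5P = (27, 13)
  6P = (7, 29)
  7P = (17, 20)
  8P = (35, 33)
  ... (continuing to 30P)
  30P = O

ord(P) = 30


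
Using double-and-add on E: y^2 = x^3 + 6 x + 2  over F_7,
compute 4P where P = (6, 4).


k = 4 = 100_2 (binary, LSB first: 001)
Double-and-add from P = (6, 4):
  bit 0 = 0: acc unchanged = O
  bit 1 = 0: acc unchanged = O
  bit 2 = 1: acc = O + (6, 4) = (6, 4)

4P = (6, 4)


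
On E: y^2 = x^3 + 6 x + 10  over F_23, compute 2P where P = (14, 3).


Doubling: s = (3 x1^2 + a) / (2 y1)
s = (3*14^2 + 6) / (2*3) mod 23 = 7
x3 = s^2 - 2 x1 mod 23 = 7^2 - 2*14 = 21
y3 = s (x1 - x3) - y1 mod 23 = 7 * (14 - 21) - 3 = 17

2P = (21, 17)


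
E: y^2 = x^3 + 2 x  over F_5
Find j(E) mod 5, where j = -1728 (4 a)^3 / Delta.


Delta = -16(4 a^3 + 27 b^2) mod 5 = 3
-1728 * (4 a)^3 = -1728 * (4*2)^3 mod 5 = 4
j = 4 * 3^(-1) mod 5 = 3

j = 3 (mod 5)


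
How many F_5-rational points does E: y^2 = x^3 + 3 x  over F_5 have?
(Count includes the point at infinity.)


For each x in F_5, count y with y^2 = x^3 + 3 x + 0 mod 5:
  x = 0: RHS = 0, y in [0]  -> 1 point(s)
  x = 1: RHS = 4, y in [2, 3]  -> 2 point(s)
  x = 2: RHS = 4, y in [2, 3]  -> 2 point(s)
  x = 3: RHS = 1, y in [1, 4]  -> 2 point(s)
  x = 4: RHS = 1, y in [1, 4]  -> 2 point(s)
Affine points: 9. Add the point at infinity: total = 10.

#E(F_5) = 10


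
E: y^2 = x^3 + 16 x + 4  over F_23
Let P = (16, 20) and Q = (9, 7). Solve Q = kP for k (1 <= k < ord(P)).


Enumerate multiples of P until we hit Q = (9, 7):
  1P = (16, 20)
  2P = (9, 16)
  3P = (11, 19)
  4P = (8, 0)
  5P = (11, 4)
  6P = (9, 7)
Match found at i = 6.

k = 6


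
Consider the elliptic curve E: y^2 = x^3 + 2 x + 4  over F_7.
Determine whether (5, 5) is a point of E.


Check whether y^2 = x^3 + 2 x + 4 (mod 7) for (x, y) = (5, 5).
LHS: y^2 = 5^2 mod 7 = 4
RHS: x^3 + 2 x + 4 = 5^3 + 2*5 + 4 mod 7 = 6
LHS != RHS

No, not on the curve


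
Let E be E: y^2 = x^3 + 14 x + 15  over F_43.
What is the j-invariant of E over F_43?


Delta = -16(4 a^3 + 27 b^2) mod 43 = 19
-1728 * (4 a)^3 = -1728 * (4*14)^3 mod 43 = 11
j = 11 * 19^(-1) mod 43 = 30

j = 30 (mod 43)


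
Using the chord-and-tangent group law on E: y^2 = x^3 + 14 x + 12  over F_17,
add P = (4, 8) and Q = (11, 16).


P != Q, so use the chord formula.
s = (y2 - y1) / (x2 - x1) = (8) / (7) mod 17 = 6
x3 = s^2 - x1 - x2 mod 17 = 6^2 - 4 - 11 = 4
y3 = s (x1 - x3) - y1 mod 17 = 6 * (4 - 4) - 8 = 9

P + Q = (4, 9)


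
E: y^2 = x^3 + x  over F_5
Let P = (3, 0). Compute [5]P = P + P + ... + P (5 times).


k = 5 = 101_2 (binary, LSB first: 101)
Double-and-add from P = (3, 0):
  bit 0 = 1: acc = O + (3, 0) = (3, 0)
  bit 1 = 0: acc unchanged = (3, 0)
  bit 2 = 1: acc = (3, 0) + O = (3, 0)

5P = (3, 0)


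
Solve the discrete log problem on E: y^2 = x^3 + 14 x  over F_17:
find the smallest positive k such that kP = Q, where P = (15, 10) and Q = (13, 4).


Enumerate multiples of P until we hit Q = (13, 4):
  1P = (15, 10)
  2P = (13, 13)
  3P = (4, 16)
  4P = (16, 6)
  5P = (2, 6)
  6P = (1, 10)
  7P = (1, 7)
  8P = (2, 11)
  9P = (16, 11)
  10P = (4, 1)
  11P = (13, 4)
Match found at i = 11.

k = 11


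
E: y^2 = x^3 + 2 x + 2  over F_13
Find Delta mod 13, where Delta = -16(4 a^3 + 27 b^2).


4 a^3 + 27 b^2 = 4*2^3 + 27*2^2 = 32 + 108 = 140
Delta = -16 * (140) = -2240
Delta mod 13 = 9

Delta = 9 (mod 13)


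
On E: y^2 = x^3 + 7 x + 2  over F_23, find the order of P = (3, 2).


Compute successive multiples of P until we hit O:
  1P = (3, 2)
  2P = (3, 21)
  3P = O

ord(P) = 3


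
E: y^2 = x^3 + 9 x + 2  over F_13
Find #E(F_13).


For each x in F_13, count y with y^2 = x^3 + 9 x + 2 mod 13:
  x = 1: RHS = 12, y in [5, 8]  -> 2 point(s)
  x = 3: RHS = 4, y in [2, 11]  -> 2 point(s)
  x = 5: RHS = 3, y in [4, 9]  -> 2 point(s)
  x = 6: RHS = 12, y in [5, 8]  -> 2 point(s)
  x = 8: RHS = 1, y in [1, 12]  -> 2 point(s)
  x = 10: RHS = 0, y in [0]  -> 1 point(s)
Affine points: 11. Add the point at infinity: total = 12.

#E(F_13) = 12


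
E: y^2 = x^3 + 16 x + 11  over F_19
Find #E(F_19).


For each x in F_19, count y with y^2 = x^3 + 16 x + 11 mod 19:
  x = 0: RHS = 11, y in [7, 12]  -> 2 point(s)
  x = 1: RHS = 9, y in [3, 16]  -> 2 point(s)
  x = 4: RHS = 6, y in [5, 14]  -> 2 point(s)
  x = 5: RHS = 7, y in [8, 11]  -> 2 point(s)
  x = 6: RHS = 0, y in [0]  -> 1 point(s)
  x = 8: RHS = 5, y in [9, 10]  -> 2 point(s)
  x = 11: RHS = 17, y in [6, 13]  -> 2 point(s)
  x = 15: RHS = 16, y in [4, 15]  -> 2 point(s)
  x = 17: RHS = 9, y in [3, 16]  -> 2 point(s)
Affine points: 17. Add the point at infinity: total = 18.

#E(F_19) = 18


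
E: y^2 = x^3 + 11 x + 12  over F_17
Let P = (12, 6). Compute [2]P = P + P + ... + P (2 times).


k = 2 = 10_2 (binary, LSB first: 01)
Double-and-add from P = (12, 6):
  bit 0 = 0: acc unchanged = O
  bit 1 = 1: acc = O + (8, 0) = (8, 0)

2P = (8, 0)


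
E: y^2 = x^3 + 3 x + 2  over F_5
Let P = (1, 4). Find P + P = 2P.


Doubling: s = (3 x1^2 + a) / (2 y1)
s = (3*1^2 + 3) / (2*4) mod 5 = 2
x3 = s^2 - 2 x1 mod 5 = 2^2 - 2*1 = 2
y3 = s (x1 - x3) - y1 mod 5 = 2 * (1 - 2) - 4 = 4

2P = (2, 4)


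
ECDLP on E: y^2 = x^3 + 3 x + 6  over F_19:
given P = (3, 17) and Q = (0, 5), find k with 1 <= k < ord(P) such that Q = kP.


Enumerate multiples of P until we hit Q = (0, 5):
  1P = (3, 17)
  2P = (17, 12)
  3P = (0, 5)
Match found at i = 3.

k = 3


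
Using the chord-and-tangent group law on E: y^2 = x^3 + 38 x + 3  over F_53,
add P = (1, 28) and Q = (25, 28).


P != Q, so use the chord formula.
s = (y2 - y1) / (x2 - x1) = (0) / (24) mod 53 = 0
x3 = s^2 - x1 - x2 mod 53 = 0^2 - 1 - 25 = 27
y3 = s (x1 - x3) - y1 mod 53 = 0 * (1 - 27) - 28 = 25

P + Q = (27, 25)


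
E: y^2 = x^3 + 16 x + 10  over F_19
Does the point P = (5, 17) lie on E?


Check whether y^2 = x^3 + 16 x + 10 (mod 19) for (x, y) = (5, 17).
LHS: y^2 = 17^2 mod 19 = 4
RHS: x^3 + 16 x + 10 = 5^3 + 16*5 + 10 mod 19 = 6
LHS != RHS

No, not on the curve


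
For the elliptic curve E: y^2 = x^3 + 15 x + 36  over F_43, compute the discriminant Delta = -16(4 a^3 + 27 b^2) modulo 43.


4 a^3 + 27 b^2 = 4*15^3 + 27*36^2 = 13500 + 34992 = 48492
Delta = -16 * (48492) = -775872
Delta mod 43 = 20

Delta = 20 (mod 43)


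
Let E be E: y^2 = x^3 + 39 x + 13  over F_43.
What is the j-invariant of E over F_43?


Delta = -16(4 a^3 + 27 b^2) mod 43 = 17
-1728 * (4 a)^3 = -1728 * (4*39)^3 mod 43 = 2
j = 2 * 17^(-1) mod 43 = 33

j = 33 (mod 43)


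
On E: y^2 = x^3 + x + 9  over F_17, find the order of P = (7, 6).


Compute successive multiples of P until we hit O:
  1P = (7, 6)
  2P = (4, 14)
  3P = (15, 4)
  4P = (11, 12)
  5P = (14, 9)
  6P = (0, 14)
  7P = (12, 7)
  8P = (13, 3)
  ... (continuing to 25P)
  25P = O

ord(P) = 25


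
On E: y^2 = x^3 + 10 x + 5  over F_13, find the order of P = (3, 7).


Compute successive multiples of P until we hit O:
  1P = (3, 7)
  2P = (11, 9)
  3P = (8, 8)
  4P = (1, 9)
  5P = (10, 0)
  6P = (1, 4)
  7P = (8, 5)
  8P = (11, 4)
  ... (continuing to 10P)
  10P = O

ord(P) = 10


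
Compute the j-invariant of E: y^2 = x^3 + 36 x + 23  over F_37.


Delta = -16(4 a^3 + 27 b^2) mod 37 = 11
-1728 * (4 a)^3 = -1728 * (4*36)^3 mod 37 = 36
j = 36 * 11^(-1) mod 37 = 10

j = 10 (mod 37)


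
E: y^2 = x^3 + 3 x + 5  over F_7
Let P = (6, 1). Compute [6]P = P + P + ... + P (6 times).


k = 6 = 110_2 (binary, LSB first: 011)
Double-and-add from P = (6, 1):
  bit 0 = 0: acc unchanged = O
  bit 1 = 1: acc = O + (4, 5) = (4, 5)
  bit 2 = 1: acc = (4, 5) + (1, 4) = (6, 6)

6P = (6, 6)


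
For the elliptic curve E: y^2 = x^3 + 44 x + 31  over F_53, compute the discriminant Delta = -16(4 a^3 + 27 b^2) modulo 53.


4 a^3 + 27 b^2 = 4*44^3 + 27*31^2 = 340736 + 25947 = 366683
Delta = -16 * (366683) = -5866928
Delta mod 53 = 13

Delta = 13 (mod 53)


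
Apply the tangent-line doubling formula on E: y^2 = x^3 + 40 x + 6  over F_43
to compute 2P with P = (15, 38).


Doubling: s = (3 x1^2 + a) / (2 y1)
s = (3*15^2 + 40) / (2*38) mod 43 = 36
x3 = s^2 - 2 x1 mod 43 = 36^2 - 2*15 = 19
y3 = s (x1 - x3) - y1 mod 43 = 36 * (15 - 19) - 38 = 33

2P = (19, 33)


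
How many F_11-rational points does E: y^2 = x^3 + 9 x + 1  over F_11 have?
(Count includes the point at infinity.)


For each x in F_11, count y with y^2 = x^3 + 9 x + 1 mod 11:
  x = 0: RHS = 1, y in [1, 10]  -> 2 point(s)
  x = 1: RHS = 0, y in [0]  -> 1 point(s)
  x = 2: RHS = 5, y in [4, 7]  -> 2 point(s)
  x = 3: RHS = 0, y in [0]  -> 1 point(s)
  x = 7: RHS = 0, y in [0]  -> 1 point(s)
Affine points: 7. Add the point at infinity: total = 8.

#E(F_11) = 8


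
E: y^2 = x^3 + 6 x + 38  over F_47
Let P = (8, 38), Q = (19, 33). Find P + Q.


P != Q, so use the chord formula.
s = (y2 - y1) / (x2 - x1) = (42) / (11) mod 47 = 38
x3 = s^2 - x1 - x2 mod 47 = 38^2 - 8 - 19 = 7
y3 = s (x1 - x3) - y1 mod 47 = 38 * (8 - 7) - 38 = 0

P + Q = (7, 0)


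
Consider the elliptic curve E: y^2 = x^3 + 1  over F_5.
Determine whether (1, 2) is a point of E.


Check whether y^2 = x^3 + 0 x + 1 (mod 5) for (x, y) = (1, 2).
LHS: y^2 = 2^2 mod 5 = 4
RHS: x^3 + 0 x + 1 = 1^3 + 0*1 + 1 mod 5 = 2
LHS != RHS

No, not on the curve


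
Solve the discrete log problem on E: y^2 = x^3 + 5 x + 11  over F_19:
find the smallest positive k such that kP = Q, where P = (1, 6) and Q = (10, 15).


Enumerate multiples of P until we hit Q = (10, 15):
  1P = (1, 6)
  2P = (9, 14)
  3P = (10, 4)
  4P = (5, 16)
  5P = (5, 3)
  6P = (10, 15)
Match found at i = 6.

k = 6


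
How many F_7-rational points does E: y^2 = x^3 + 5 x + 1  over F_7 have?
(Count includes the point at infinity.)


For each x in F_7, count y with y^2 = x^3 + 5 x + 1 mod 7:
  x = 0: RHS = 1, y in [1, 6]  -> 2 point(s)
  x = 1: RHS = 0, y in [0]  -> 1 point(s)
  x = 3: RHS = 1, y in [1, 6]  -> 2 point(s)
  x = 4: RHS = 1, y in [1, 6]  -> 2 point(s)
  x = 5: RHS = 4, y in [2, 5]  -> 2 point(s)
  x = 6: RHS = 2, y in [3, 4]  -> 2 point(s)
Affine points: 11. Add the point at infinity: total = 12.

#E(F_7) = 12


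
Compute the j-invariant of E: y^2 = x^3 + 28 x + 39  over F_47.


Delta = -16(4 a^3 + 27 b^2) mod 47 = 31
-1728 * (4 a)^3 = -1728 * (4*28)^3 mod 47 = 44
j = 44 * 31^(-1) mod 47 = 9

j = 9 (mod 47)


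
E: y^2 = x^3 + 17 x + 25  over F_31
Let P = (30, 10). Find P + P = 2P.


Doubling: s = (3 x1^2 + a) / (2 y1)
s = (3*30^2 + 17) / (2*10) mod 31 = 1
x3 = s^2 - 2 x1 mod 31 = 1^2 - 2*30 = 3
y3 = s (x1 - x3) - y1 mod 31 = 1 * (30 - 3) - 10 = 17

2P = (3, 17)


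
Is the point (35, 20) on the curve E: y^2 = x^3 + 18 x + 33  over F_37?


Check whether y^2 = x^3 + 18 x + 33 (mod 37) for (x, y) = (35, 20).
LHS: y^2 = 20^2 mod 37 = 30
RHS: x^3 + 18 x + 33 = 35^3 + 18*35 + 33 mod 37 = 26
LHS != RHS

No, not on the curve


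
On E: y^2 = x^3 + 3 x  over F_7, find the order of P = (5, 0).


Compute successive multiples of P until we hit O:
  1P = (5, 0)
  2P = O

ord(P) = 2


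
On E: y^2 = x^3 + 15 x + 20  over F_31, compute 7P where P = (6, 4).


k = 7 = 111_2 (binary, LSB first: 111)
Double-and-add from P = (6, 4):
  bit 0 = 1: acc = O + (6, 4) = (6, 4)
  bit 1 = 1: acc = (6, 4) + (4, 19) = (23, 15)
  bit 2 = 1: acc = (23, 15) + (11, 11) = (4, 12)

7P = (4, 12)


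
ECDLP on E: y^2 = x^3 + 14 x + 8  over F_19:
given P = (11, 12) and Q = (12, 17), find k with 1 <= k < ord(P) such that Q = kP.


Enumerate multiples of P until we hit Q = (12, 17):
  1P = (11, 12)
  2P = (8, 9)
  3P = (1, 17)
  4P = (12, 17)
Match found at i = 4.

k = 4


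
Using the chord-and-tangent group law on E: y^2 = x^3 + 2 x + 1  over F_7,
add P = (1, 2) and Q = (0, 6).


P != Q, so use the chord formula.
s = (y2 - y1) / (x2 - x1) = (4) / (6) mod 7 = 3
x3 = s^2 - x1 - x2 mod 7 = 3^2 - 1 - 0 = 1
y3 = s (x1 - x3) - y1 mod 7 = 3 * (1 - 1) - 2 = 5

P + Q = (1, 5)


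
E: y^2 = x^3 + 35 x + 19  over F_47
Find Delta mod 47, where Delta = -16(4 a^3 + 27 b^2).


4 a^3 + 27 b^2 = 4*35^3 + 27*19^2 = 171500 + 9747 = 181247
Delta = -16 * (181247) = -2899952
Delta mod 47 = 42

Delta = 42 (mod 47)


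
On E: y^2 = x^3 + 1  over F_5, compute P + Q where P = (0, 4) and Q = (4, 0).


P != Q, so use the chord formula.
s = (y2 - y1) / (x2 - x1) = (1) / (4) mod 5 = 4
x3 = s^2 - x1 - x2 mod 5 = 4^2 - 0 - 4 = 2
y3 = s (x1 - x3) - y1 mod 5 = 4 * (0 - 2) - 4 = 3

P + Q = (2, 3)


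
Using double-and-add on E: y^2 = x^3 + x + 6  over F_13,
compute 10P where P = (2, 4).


k = 10 = 1010_2 (binary, LSB first: 0101)
Double-and-add from P = (2, 4):
  bit 0 = 0: acc unchanged = O
  bit 1 = 1: acc = O + (9, 9) = (9, 9)
  bit 2 = 0: acc unchanged = (9, 9)
  bit 3 = 1: acc = (9, 9) + (3, 6) = (11, 3)

10P = (11, 3)


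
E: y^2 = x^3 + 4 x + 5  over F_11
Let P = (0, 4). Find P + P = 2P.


Doubling: s = (3 x1^2 + a) / (2 y1)
s = (3*0^2 + 4) / (2*4) mod 11 = 6
x3 = s^2 - 2 x1 mod 11 = 6^2 - 2*0 = 3
y3 = s (x1 - x3) - y1 mod 11 = 6 * (0 - 3) - 4 = 0

2P = (3, 0)


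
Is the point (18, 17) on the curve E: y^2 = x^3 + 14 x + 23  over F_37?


Check whether y^2 = x^3 + 14 x + 23 (mod 37) for (x, y) = (18, 17).
LHS: y^2 = 17^2 mod 37 = 30
RHS: x^3 + 14 x + 23 = 18^3 + 14*18 + 23 mod 37 = 2
LHS != RHS

No, not on the curve


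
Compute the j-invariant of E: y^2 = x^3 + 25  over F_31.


Delta = -16(4 a^3 + 27 b^2) mod 31 = 10
-1728 * (4 a)^3 = -1728 * (4*0)^3 mod 31 = 0
j = 0 * 10^(-1) mod 31 = 0

j = 0 (mod 31)


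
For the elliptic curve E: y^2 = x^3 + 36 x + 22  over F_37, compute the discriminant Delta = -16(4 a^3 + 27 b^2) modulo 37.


4 a^3 + 27 b^2 = 4*36^3 + 27*22^2 = 186624 + 13068 = 199692
Delta = -16 * (199692) = -3195072
Delta mod 37 = 26

Delta = 26 (mod 37)


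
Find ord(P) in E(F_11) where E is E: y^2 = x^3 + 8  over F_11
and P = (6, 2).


Compute successive multiples of P until we hit O:
  1P = (6, 2)
  2P = (2, 7)
  3P = (8, 6)
  4P = (1, 8)
  5P = (5, 10)
  6P = (9, 0)
  7P = (5, 1)
  8P = (1, 3)
  ... (continuing to 12P)
  12P = O

ord(P) = 12


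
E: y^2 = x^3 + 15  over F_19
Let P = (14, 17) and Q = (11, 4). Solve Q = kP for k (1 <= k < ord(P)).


Enumerate multiples of P until we hit Q = (11, 4):
  1P = (14, 17)
  2P = (16, 11)
  3P = (17, 11)
  4P = (11, 15)
  5P = (5, 8)
  6P = (1, 15)
  7P = (2, 17)
  8P = (3, 2)
  9P = (7, 15)
  10P = (7, 4)
  11P = (3, 17)
  12P = (2, 2)
  13P = (1, 4)
  14P = (5, 11)
  15P = (11, 4)
Match found at i = 15.

k = 15


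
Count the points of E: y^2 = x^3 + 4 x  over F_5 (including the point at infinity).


For each x in F_5, count y with y^2 = x^3 + 4 x + 0 mod 5:
  x = 0: RHS = 0, y in [0]  -> 1 point(s)
  x = 1: RHS = 0, y in [0]  -> 1 point(s)
  x = 2: RHS = 1, y in [1, 4]  -> 2 point(s)
  x = 3: RHS = 4, y in [2, 3]  -> 2 point(s)
  x = 4: RHS = 0, y in [0]  -> 1 point(s)
Affine points: 7. Add the point at infinity: total = 8.

#E(F_5) = 8


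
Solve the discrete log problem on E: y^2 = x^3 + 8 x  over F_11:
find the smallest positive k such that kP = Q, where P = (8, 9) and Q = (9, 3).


Enumerate multiples of P until we hit Q = (9, 3):
  1P = (8, 9)
  2P = (9, 8)
  3P = (6, 0)
  4P = (9, 3)
Match found at i = 4.

k = 4


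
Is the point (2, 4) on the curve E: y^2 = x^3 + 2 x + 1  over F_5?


Check whether y^2 = x^3 + 2 x + 1 (mod 5) for (x, y) = (2, 4).
LHS: y^2 = 4^2 mod 5 = 1
RHS: x^3 + 2 x + 1 = 2^3 + 2*2 + 1 mod 5 = 3
LHS != RHS

No, not on the curve


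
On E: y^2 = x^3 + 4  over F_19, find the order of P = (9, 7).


Compute successive multiples of P until we hit O:
  1P = (9, 7)
  2P = (10, 15)
  3P = (7, 9)
  4P = (4, 7)
  5P = (6, 12)
  6P = (11, 9)
  7P = (0, 2)
  8P = (15, 15)
  ... (continuing to 21P)
  21P = O

ord(P) = 21


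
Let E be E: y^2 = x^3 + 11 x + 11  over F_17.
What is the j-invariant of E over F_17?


Delta = -16(4 a^3 + 27 b^2) mod 17 = 6
-1728 * (4 a)^3 = -1728 * (4*11)^3 mod 17 = 16
j = 16 * 6^(-1) mod 17 = 14

j = 14 (mod 17)


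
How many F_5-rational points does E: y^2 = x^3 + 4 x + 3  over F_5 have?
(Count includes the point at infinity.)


For each x in F_5, count y with y^2 = x^3 + 4 x + 3 mod 5:
  x = 2: RHS = 4, y in [2, 3]  -> 2 point(s)
Affine points: 2. Add the point at infinity: total = 3.

#E(F_5) = 3


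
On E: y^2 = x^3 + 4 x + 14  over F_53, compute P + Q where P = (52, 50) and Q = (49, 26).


P != Q, so use the chord formula.
s = (y2 - y1) / (x2 - x1) = (29) / (50) mod 53 = 8
x3 = s^2 - x1 - x2 mod 53 = 8^2 - 52 - 49 = 16
y3 = s (x1 - x3) - y1 mod 53 = 8 * (52 - 16) - 50 = 26

P + Q = (16, 26)


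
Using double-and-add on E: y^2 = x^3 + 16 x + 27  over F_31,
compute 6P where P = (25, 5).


k = 6 = 110_2 (binary, LSB first: 011)
Double-and-add from P = (25, 5):
  bit 0 = 0: acc unchanged = O
  bit 1 = 1: acc = O + (12, 26) = (12, 26)
  bit 2 = 1: acc = (12, 26) + (4, 0) = (12, 5)

6P = (12, 5)


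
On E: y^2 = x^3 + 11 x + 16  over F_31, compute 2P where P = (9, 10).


Doubling: s = (3 x1^2 + a) / (2 y1)
s = (3*9^2 + 11) / (2*10) mod 31 = 22
x3 = s^2 - 2 x1 mod 31 = 22^2 - 2*9 = 1
y3 = s (x1 - x3) - y1 mod 31 = 22 * (9 - 1) - 10 = 11

2P = (1, 11)


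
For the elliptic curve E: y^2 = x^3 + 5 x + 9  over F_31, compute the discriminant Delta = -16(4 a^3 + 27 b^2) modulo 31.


4 a^3 + 27 b^2 = 4*5^3 + 27*9^2 = 500 + 2187 = 2687
Delta = -16 * (2687) = -42992
Delta mod 31 = 5

Delta = 5 (mod 31)


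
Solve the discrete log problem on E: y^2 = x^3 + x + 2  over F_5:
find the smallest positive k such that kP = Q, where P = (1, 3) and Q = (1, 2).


Enumerate multiples of P until we hit Q = (1, 2):
  1P = (1, 3)
  2P = (4, 0)
  3P = (1, 2)
Match found at i = 3.

k = 3


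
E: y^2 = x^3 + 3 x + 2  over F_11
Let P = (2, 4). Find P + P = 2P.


Doubling: s = (3 x1^2 + a) / (2 y1)
s = (3*2^2 + 3) / (2*4) mod 11 = 6
x3 = s^2 - 2 x1 mod 11 = 6^2 - 2*2 = 10
y3 = s (x1 - x3) - y1 mod 11 = 6 * (2 - 10) - 4 = 3

2P = (10, 3)


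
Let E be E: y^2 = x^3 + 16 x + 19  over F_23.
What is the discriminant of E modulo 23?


4 a^3 + 27 b^2 = 4*16^3 + 27*19^2 = 16384 + 9747 = 26131
Delta = -16 * (26131) = -418096
Delta mod 23 = 21

Delta = 21 (mod 23)


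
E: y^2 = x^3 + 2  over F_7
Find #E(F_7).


For each x in F_7, count y with y^2 = x^3 + 0 x + 2 mod 7:
  x = 0: RHS = 2, y in [3, 4]  -> 2 point(s)
  x = 3: RHS = 1, y in [1, 6]  -> 2 point(s)
  x = 5: RHS = 1, y in [1, 6]  -> 2 point(s)
  x = 6: RHS = 1, y in [1, 6]  -> 2 point(s)
Affine points: 8. Add the point at infinity: total = 9.

#E(F_7) = 9


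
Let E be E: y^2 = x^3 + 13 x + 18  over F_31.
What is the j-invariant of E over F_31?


Delta = -16(4 a^3 + 27 b^2) mod 31 = 5
-1728 * (4 a)^3 = -1728 * (4*13)^3 mod 31 = 29
j = 29 * 5^(-1) mod 31 = 12

j = 12 (mod 31)


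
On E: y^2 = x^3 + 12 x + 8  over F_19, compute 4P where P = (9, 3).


k = 4 = 100_2 (binary, LSB first: 001)
Double-and-add from P = (9, 3):
  bit 0 = 0: acc unchanged = O
  bit 1 = 0: acc unchanged = O
  bit 2 = 1: acc = O + (6, 12) = (6, 12)

4P = (6, 12)


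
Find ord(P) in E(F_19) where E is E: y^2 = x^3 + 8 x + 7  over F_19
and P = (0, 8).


Compute successive multiples of P until we hit O:
  1P = (0, 8)
  2P = (5, 18)
  3P = (18, 13)
  4P = (7, 8)
  5P = (12, 11)
  6P = (13, 3)
  7P = (3, 18)
  8P = (6, 10)
  ... (continuing to 25P)
  25P = O

ord(P) = 25


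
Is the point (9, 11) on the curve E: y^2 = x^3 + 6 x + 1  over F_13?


Check whether y^2 = x^3 + 6 x + 1 (mod 13) for (x, y) = (9, 11).
LHS: y^2 = 11^2 mod 13 = 4
RHS: x^3 + 6 x + 1 = 9^3 + 6*9 + 1 mod 13 = 4
LHS = RHS

Yes, on the curve


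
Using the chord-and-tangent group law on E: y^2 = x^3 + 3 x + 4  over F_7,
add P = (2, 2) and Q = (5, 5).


P != Q, so use the chord formula.
s = (y2 - y1) / (x2 - x1) = (3) / (3) mod 7 = 1
x3 = s^2 - x1 - x2 mod 7 = 1^2 - 2 - 5 = 1
y3 = s (x1 - x3) - y1 mod 7 = 1 * (2 - 1) - 2 = 6

P + Q = (1, 6)


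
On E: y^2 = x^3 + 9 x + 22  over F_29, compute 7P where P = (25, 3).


k = 7 = 111_2 (binary, LSB first: 111)
Double-and-add from P = (25, 3):
  bit 0 = 1: acc = O + (25, 3) = (25, 3)
  bit 1 = 1: acc = (25, 3) + (4, 8) = (9, 7)
  bit 2 = 1: acc = (9, 7) + (15, 9) = (18, 19)

7P = (18, 19)


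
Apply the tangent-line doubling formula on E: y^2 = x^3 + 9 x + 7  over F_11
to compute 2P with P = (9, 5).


Doubling: s = (3 x1^2 + a) / (2 y1)
s = (3*9^2 + 9) / (2*5) mod 11 = 1
x3 = s^2 - 2 x1 mod 11 = 1^2 - 2*9 = 5
y3 = s (x1 - x3) - y1 mod 11 = 1 * (9 - 5) - 5 = 10

2P = (5, 10)
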